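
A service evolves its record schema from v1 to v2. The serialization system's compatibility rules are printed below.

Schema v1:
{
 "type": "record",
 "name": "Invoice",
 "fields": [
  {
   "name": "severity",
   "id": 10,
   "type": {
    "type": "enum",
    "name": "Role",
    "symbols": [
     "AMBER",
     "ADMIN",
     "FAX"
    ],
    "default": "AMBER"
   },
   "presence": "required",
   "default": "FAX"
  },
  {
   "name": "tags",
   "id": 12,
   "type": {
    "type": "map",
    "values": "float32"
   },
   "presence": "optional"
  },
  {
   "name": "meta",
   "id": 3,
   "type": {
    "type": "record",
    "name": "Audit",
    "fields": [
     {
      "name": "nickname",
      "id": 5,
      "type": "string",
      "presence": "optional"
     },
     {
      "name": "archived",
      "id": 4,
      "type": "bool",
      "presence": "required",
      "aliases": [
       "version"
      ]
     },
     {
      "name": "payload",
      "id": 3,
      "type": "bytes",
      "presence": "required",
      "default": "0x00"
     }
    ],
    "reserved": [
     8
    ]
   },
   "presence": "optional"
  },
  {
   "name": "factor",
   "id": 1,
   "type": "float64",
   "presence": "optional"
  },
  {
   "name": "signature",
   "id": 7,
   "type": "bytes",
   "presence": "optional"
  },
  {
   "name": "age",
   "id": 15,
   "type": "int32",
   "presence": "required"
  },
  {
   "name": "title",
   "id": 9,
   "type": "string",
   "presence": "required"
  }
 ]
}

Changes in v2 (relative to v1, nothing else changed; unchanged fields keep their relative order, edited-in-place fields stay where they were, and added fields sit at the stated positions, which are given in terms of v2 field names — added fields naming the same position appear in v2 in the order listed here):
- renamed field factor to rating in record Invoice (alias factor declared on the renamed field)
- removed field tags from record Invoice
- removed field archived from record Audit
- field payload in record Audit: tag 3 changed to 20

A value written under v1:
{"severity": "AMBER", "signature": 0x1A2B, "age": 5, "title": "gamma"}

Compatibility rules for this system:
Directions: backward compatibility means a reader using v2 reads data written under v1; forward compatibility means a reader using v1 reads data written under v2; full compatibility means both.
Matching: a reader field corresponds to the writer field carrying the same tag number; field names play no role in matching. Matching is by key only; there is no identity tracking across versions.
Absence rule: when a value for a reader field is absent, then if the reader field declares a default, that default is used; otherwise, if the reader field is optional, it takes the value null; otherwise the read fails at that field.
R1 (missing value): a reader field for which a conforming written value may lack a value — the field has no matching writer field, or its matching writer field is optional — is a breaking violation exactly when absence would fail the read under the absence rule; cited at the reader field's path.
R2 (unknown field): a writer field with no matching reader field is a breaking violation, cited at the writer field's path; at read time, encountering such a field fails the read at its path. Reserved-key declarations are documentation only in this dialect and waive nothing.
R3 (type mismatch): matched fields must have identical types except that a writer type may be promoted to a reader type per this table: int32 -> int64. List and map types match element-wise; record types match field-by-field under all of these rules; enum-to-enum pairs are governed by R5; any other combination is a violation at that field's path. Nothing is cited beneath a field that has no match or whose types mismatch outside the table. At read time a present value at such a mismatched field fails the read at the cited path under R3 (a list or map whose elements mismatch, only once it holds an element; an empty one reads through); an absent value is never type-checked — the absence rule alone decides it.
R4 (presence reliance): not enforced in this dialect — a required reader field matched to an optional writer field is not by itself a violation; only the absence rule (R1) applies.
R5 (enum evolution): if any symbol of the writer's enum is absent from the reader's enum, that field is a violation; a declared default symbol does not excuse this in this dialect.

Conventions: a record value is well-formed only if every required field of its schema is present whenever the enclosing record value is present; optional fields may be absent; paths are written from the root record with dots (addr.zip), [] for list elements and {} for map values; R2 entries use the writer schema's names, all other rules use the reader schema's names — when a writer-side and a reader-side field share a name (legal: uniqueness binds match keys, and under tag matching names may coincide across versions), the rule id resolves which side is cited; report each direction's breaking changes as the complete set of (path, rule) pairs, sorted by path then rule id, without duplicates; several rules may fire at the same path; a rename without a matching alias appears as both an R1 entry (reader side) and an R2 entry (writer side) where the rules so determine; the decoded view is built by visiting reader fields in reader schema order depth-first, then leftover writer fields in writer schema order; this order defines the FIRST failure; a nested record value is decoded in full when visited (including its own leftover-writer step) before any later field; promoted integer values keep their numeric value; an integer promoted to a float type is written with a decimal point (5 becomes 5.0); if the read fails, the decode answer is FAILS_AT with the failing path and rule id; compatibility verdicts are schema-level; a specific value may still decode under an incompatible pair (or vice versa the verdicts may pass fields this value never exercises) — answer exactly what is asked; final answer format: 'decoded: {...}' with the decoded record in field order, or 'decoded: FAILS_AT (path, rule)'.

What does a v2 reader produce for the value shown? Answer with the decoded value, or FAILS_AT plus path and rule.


in Invoice below, arrows point writer -> reader
migrating the Invoice value to v2:
  severity := "AMBER"
  meta := null (missing; optional => null)
  rating := null (missing; optional => null)
  signature := 0x1A2B
  age := 5
  title := "gamma"
  => decoded: {"severity": "AMBER", "meta": null, "rating": null, "signature": 0x1A2B, "age": 5, "title": "gamma"}
diffs on Invoice not affecting the asked answer:
  removed field archived from record Audit -> shifts the Invoice verdicts, not this decode
  field payload in record Audit: tag 3 changed to 20 -> shifts the Invoice verdicts, not this decode

decoded: {"severity": "AMBER", "meta": null, "rating": null, "signature": 0x1A2B, "age": 5, "title": "gamma"}


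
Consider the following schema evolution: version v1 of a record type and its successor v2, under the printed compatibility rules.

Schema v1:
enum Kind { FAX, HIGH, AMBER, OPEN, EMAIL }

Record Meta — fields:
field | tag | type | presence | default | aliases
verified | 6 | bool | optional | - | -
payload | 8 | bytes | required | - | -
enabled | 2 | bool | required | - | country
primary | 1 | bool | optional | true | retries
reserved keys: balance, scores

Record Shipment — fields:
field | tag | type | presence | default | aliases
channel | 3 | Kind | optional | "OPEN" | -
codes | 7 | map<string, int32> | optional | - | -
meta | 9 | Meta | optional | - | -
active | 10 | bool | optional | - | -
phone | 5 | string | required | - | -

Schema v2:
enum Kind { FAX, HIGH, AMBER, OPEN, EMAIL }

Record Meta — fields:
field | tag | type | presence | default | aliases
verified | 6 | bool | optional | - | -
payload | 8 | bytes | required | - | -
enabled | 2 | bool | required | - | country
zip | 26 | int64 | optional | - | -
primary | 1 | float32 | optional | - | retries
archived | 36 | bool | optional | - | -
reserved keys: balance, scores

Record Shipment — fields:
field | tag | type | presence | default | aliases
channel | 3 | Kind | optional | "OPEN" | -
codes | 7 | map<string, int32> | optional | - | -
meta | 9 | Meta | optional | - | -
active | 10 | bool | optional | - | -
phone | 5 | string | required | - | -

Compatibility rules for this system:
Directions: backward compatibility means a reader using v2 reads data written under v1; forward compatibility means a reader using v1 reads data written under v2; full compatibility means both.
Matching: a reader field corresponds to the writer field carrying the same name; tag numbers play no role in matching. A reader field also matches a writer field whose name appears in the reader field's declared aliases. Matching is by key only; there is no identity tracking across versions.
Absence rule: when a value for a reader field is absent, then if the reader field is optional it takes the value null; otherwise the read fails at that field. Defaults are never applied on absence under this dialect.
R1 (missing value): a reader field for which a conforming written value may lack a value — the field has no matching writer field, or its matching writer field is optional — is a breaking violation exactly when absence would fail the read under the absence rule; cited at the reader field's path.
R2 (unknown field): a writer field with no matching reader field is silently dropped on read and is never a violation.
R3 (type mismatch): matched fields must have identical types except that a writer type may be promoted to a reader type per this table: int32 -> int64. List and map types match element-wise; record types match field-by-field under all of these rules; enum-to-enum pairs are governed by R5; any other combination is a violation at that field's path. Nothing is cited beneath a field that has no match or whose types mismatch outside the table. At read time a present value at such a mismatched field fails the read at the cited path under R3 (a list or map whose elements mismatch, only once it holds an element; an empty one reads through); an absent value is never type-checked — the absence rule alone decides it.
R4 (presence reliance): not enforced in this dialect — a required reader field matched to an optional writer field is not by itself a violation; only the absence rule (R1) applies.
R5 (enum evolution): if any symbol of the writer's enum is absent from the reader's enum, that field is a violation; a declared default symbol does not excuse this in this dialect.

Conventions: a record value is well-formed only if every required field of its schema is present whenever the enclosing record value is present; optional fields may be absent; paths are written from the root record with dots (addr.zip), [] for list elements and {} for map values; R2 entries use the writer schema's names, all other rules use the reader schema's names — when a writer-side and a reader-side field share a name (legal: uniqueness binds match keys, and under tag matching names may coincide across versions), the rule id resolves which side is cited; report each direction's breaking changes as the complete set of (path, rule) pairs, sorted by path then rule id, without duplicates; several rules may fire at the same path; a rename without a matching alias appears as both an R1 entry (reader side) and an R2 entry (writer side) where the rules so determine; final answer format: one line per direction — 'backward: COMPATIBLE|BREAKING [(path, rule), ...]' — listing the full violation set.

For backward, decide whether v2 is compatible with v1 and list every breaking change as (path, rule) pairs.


backward: BREAKING [(meta.primary, R3)]

the writer's type comes first in each Shipment pair
backward pass over Shipment, reader schema v2, writer schema v1:
  channel <- channel (Kind -> Kind, writer optional)
  codes <- codes (map<string, int32> -> map<string, int32>, writer optional)
  meta <- meta (Meta -> Meta, writer optional)
  active <- active (bool -> bool, writer optional)
  phone <- phone (string -> string, writer required)
  meta.verified <- meta.verified (bool -> bool, writer optional)
  meta.payload <- meta.payload (bytes -> bytes, writer required)
  meta.enabled <- meta.enabled (bool -> bool, writer required)
  meta.zip: no writer match
  meta.primary <- meta.primary (bool -> float32, writer optional)
  meta.archived: no writer match
  rule R3 violated at meta.primary
  => backward verdict for Shipment: BREAKING, 1 violation(s)
checking off the Shipment differences that do not matter here:
  added field archived to record Meta: optional bool, tag 36 (in v2 it sits last) -> no rule fires on it in Shipment's dialect; the asked verdict holds
  added field zip to record Meta: optional int64, tag 26 (in v2 it sits immediately before primary) -> no rule fires on it in Shipment's dialect; the asked verdict holds


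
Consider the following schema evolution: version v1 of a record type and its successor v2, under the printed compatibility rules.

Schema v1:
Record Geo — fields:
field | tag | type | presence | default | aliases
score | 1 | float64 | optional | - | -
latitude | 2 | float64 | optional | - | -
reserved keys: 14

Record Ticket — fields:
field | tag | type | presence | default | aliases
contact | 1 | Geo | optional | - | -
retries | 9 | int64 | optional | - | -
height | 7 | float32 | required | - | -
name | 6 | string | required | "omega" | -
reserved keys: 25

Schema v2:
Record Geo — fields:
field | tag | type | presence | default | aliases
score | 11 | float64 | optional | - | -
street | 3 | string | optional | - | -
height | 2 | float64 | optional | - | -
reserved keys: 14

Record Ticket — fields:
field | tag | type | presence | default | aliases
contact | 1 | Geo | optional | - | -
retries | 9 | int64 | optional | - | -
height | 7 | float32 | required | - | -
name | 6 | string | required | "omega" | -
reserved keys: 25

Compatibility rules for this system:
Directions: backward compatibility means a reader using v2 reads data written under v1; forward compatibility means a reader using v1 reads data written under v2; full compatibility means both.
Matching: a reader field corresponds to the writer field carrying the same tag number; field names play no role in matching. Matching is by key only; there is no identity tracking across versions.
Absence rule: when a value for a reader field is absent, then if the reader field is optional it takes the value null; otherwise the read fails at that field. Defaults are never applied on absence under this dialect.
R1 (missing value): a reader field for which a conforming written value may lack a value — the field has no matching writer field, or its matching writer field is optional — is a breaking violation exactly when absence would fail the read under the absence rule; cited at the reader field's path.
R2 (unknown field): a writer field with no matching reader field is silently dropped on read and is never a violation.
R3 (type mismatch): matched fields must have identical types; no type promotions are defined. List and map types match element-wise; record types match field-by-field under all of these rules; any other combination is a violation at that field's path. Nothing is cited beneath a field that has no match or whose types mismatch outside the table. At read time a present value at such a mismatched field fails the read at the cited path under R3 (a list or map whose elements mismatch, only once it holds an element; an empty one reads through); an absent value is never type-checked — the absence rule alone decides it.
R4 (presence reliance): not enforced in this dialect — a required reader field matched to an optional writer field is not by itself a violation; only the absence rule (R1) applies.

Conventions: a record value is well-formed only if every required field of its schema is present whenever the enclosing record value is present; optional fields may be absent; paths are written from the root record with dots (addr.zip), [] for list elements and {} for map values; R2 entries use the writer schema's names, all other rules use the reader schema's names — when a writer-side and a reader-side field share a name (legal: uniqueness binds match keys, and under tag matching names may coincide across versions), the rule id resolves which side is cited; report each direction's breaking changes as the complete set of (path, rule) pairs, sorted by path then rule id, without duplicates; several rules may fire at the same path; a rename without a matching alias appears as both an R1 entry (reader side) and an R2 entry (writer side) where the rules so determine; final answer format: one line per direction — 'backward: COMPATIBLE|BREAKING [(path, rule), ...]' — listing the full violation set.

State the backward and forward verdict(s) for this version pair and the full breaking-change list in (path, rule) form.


backward: COMPATIBLE []; forward: COMPATIBLE []

in Ticket below, arrows point writer -> reader
backward pass over Ticket, reader schema v2, writer schema v1:
  Geo -> Geo, writer optional: contact aligns to contact
  int64 -> int64, writer optional: retries aligns to retries
  float32 -> float32, writer required: height aligns to height
  string -> string, writer required: name aligns to name
  contact.score: no writer-side match
  contact.street: no writer-side match
  float64 -> float64, writer optional: contact.height aligns to contact.latitude
  contact.score (writer side), unknown to reader
  nothing fires on Ticket: backward is COMPATIBLE
forward pass over Ticket, reader schema v1, writer schema v2:
  Geo -> Geo, writer optional: contact aligns to contact
  int64 -> int64, writer optional: retries aligns to retries
  float32 -> float32, writer required: height aligns to height
  string -> string, writer required: name aligns to name
  contact.score: no writer-side match
  float64 -> float64, writer optional: contact.latitude aligns to contact.height
  contact.score (writer side), unknown to reader
  contact.street (writer side), unknown to reader
  nothing fires on Ticket: forward is COMPATIBLE


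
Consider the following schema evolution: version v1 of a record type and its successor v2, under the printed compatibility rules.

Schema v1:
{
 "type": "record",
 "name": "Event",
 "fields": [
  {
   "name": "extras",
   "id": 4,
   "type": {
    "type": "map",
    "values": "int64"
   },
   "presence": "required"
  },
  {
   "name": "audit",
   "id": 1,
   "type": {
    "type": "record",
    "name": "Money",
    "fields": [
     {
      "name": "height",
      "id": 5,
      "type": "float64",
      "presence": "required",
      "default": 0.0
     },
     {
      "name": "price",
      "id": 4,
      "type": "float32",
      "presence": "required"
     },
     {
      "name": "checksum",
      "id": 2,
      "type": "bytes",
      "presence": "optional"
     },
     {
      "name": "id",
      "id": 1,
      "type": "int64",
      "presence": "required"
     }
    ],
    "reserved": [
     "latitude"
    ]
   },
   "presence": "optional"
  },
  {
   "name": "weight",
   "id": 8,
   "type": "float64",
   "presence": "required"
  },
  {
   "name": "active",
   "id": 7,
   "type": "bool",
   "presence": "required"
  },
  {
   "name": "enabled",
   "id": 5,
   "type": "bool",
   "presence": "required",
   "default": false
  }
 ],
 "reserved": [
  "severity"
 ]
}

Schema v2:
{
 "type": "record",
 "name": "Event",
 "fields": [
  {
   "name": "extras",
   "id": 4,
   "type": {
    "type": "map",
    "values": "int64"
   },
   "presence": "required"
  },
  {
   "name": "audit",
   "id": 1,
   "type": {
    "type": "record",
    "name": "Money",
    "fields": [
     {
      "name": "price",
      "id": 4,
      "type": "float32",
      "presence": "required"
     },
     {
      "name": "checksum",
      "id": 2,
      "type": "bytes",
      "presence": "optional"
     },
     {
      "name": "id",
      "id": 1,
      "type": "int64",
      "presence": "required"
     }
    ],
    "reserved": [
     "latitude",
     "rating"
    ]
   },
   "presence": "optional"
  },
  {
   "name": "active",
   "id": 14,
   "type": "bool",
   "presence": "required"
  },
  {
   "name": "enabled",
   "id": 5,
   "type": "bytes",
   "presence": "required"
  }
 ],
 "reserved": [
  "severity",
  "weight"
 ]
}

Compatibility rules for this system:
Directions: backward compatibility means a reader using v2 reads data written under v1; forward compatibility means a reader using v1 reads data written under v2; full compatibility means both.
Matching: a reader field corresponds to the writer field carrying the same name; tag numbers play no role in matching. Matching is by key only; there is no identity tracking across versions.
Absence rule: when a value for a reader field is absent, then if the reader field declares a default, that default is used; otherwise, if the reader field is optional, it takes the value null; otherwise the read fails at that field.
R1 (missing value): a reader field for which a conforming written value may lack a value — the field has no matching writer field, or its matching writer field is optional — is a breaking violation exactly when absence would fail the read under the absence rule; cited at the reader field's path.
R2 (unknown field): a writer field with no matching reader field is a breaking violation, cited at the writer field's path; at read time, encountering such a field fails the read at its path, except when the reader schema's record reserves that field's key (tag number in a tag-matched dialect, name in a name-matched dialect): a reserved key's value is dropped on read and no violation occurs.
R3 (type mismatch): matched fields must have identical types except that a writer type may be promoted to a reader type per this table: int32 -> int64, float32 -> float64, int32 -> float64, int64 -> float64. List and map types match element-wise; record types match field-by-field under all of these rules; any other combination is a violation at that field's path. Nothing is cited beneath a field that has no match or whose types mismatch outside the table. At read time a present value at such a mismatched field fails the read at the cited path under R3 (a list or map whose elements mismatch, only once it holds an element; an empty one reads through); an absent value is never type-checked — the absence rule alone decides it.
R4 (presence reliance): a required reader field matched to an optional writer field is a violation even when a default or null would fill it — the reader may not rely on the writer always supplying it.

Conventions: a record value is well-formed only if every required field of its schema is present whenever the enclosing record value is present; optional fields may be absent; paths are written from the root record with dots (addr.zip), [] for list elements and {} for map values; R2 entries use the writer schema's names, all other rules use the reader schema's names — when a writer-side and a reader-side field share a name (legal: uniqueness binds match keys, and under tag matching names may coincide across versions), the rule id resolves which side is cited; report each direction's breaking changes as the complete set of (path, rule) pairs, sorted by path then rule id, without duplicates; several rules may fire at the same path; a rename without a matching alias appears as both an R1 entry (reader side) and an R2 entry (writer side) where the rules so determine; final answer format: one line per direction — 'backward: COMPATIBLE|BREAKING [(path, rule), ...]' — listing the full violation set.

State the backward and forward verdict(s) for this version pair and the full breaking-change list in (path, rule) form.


in Event below, arrows point writer -> reader
backward for Event (reader v2, writer v1):
  extras <- extras (map<string, int64> -> map<string, int64>, writer required)
  audit <- audit (Money -> Money, writer optional)
  active <- active (bool -> bool, writer required)
  enabled <- enabled (bool -> bytes, writer required)
  weight (writer side), unknown to reader
  audit.price <- audit.price (float32 -> float32, writer required)
  audit.checksum <- audit.checksum (bytes -> bytes, writer optional)
  audit.id <- audit.id (int64 -> int64, writer required)
  audit.height (writer side), unknown to reader
  R2 fires at audit.height
  R3 fires at enabled
  => backward: BREAKING (2)
forward for Event (reader v1, writer v2):
  extras <- extras (map<string, int64> -> map<string, int64>, writer required)
  audit <- audit (Money -> Money, writer optional)
  no writer field matches reader weight
  active <- active (bool -> bool, writer required)
  enabled <- enabled (bytes -> bool, writer required)
  no writer field matches reader audit.height
  audit.price <- audit.price (float32 -> float32, writer required)
  audit.checksum <- audit.checksum (bytes -> bytes, writer optional)
  audit.id <- audit.id (int64 -> int64, writer required)
  R3 fires at enabled
  R1 fires at weight
  => forward: BREAKING (2)

backward: BREAKING [(audit.height, R2), (enabled, R3)]; forward: BREAKING [(enabled, R3), (weight, R1)]


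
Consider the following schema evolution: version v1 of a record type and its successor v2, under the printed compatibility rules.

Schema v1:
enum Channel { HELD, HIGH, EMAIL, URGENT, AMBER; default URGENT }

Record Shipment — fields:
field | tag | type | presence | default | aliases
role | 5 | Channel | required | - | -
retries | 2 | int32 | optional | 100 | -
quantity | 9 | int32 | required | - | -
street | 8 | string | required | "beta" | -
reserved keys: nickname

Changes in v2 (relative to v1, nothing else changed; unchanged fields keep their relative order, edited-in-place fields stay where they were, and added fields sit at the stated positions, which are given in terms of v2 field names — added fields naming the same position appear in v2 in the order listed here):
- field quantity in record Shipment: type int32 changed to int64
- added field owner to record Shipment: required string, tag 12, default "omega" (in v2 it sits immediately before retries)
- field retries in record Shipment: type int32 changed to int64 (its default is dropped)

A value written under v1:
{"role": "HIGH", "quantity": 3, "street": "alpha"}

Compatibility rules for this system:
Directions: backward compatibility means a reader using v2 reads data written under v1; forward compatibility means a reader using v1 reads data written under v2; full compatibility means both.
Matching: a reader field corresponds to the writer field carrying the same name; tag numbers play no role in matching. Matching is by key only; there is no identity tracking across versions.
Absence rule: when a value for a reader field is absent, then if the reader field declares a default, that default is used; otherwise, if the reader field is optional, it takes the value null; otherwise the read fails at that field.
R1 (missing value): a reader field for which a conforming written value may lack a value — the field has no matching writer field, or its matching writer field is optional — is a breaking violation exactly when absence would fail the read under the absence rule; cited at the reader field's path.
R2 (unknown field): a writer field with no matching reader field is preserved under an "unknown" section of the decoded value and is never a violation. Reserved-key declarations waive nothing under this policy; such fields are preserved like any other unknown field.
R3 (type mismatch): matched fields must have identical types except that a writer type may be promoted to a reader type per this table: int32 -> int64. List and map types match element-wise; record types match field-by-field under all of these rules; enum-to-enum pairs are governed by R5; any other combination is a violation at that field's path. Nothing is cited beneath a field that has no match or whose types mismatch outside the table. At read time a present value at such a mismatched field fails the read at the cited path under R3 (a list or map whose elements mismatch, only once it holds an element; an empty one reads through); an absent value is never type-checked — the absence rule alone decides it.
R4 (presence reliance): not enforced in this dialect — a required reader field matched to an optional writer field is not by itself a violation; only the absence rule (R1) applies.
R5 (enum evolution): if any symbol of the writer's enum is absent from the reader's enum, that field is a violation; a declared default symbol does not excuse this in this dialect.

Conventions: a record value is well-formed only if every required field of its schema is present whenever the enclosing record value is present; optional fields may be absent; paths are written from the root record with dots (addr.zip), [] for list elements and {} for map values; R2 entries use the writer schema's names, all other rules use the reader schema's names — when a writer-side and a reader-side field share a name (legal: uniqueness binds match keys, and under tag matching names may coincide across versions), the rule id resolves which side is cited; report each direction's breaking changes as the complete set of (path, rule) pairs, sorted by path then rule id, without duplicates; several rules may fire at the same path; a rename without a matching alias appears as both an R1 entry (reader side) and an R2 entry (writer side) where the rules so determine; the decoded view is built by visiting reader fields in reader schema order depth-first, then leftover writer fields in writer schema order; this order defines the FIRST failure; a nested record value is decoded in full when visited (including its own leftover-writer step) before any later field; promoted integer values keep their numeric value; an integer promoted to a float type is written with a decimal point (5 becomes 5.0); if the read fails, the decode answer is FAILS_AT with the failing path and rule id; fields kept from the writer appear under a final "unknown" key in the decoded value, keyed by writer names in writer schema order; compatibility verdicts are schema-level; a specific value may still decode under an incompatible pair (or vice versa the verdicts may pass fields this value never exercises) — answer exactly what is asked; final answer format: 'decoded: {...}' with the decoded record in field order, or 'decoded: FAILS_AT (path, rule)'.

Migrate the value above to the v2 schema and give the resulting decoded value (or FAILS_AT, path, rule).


each type pair in Shipment: writer, then reader
decoding the Shipment value with the v2 reader:
  role := "HIGH"
  owner := "omega" (no value, default fills)
  retries := null (not supplied -> null)
  quantity := 3 (int32 -> int64)
  street := "alpha"
  => decoded: {"role": "HIGH", "owner": "omega", "retries": null, "quantity": 3, "street": "alpha"}
ruling out the remaining Shipment differences:
  field quantity in record Shipment: type int32 changed to int64 -> changes Shipment's schema-level verdicts only — the decode of this value is the same

decoded: {"role": "HIGH", "owner": "omega", "retries": null, "quantity": 3, "street": "alpha"}


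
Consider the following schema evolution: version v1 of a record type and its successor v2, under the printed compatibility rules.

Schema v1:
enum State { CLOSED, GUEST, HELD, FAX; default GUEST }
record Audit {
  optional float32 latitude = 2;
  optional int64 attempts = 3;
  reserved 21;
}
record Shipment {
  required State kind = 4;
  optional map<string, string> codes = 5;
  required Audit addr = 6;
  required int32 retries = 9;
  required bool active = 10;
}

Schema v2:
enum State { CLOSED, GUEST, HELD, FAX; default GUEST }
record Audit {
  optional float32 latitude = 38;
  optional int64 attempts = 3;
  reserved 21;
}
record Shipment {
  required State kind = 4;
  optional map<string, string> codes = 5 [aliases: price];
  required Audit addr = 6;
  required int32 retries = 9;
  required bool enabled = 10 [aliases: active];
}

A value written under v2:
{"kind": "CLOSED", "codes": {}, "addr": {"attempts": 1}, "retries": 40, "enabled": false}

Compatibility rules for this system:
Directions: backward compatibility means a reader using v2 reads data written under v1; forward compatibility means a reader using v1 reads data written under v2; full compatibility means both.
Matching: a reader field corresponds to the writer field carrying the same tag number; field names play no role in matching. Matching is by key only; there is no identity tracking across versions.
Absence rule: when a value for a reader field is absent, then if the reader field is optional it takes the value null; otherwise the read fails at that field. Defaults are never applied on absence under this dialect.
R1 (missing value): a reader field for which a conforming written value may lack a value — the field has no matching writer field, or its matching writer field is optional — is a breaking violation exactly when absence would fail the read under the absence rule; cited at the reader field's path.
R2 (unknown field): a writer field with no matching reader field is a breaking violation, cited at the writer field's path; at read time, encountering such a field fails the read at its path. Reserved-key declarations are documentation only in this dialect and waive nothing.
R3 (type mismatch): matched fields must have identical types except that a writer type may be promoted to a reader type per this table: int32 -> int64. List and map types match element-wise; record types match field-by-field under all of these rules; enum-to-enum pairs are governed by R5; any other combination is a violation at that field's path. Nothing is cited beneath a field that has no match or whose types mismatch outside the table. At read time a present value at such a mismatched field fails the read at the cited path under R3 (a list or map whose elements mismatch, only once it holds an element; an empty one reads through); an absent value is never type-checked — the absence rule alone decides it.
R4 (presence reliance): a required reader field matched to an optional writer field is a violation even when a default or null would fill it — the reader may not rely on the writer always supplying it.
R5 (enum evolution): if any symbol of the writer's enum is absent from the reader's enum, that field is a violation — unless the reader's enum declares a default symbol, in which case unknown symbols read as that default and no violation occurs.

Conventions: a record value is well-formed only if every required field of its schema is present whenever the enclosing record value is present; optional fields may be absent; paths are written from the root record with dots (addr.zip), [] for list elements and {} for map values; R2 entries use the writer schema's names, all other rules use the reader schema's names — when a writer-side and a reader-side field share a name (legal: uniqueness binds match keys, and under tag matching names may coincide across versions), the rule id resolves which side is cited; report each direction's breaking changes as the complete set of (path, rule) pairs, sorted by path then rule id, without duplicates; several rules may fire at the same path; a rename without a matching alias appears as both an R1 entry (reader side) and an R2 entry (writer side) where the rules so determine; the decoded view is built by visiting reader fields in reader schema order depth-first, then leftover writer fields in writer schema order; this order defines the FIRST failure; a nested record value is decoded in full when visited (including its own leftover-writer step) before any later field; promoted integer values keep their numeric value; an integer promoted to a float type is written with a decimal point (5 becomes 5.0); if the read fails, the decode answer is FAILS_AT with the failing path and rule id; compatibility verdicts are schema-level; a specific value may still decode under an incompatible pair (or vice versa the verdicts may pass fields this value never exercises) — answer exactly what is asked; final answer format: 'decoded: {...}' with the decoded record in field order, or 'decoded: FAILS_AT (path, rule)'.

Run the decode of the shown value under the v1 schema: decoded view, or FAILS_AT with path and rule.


in Shipment below, arrows point writer -> reader
decoding the Shipment value with the v1 reader:
  kind := "CLOSED"
  codes := {}
  addr.latitude := null (not supplied -> null)
  addr.attempts := 1
  retries := 40
  active := false (from writer enabled)
  => decoded: {"kind": "CLOSED", "codes": {}, "addr": {"latitude": null, "attempts": 1}, "retries": 40, "active": false}
checking off the Shipment differences that do not matter here:
  renamed field active to enabled in record Shipment (alias active declared on the renamed field) -> triggers nothing under the printed rules; the Shipment answer is the same either way
  field latitude in record Audit: tag 2 changed to 38 -> changes Shipment's schema-level verdicts only — the decode of this value is the same

decoded: {"kind": "CLOSED", "codes": {}, "addr": {"latitude": null, "attempts": 1}, "retries": 40, "active": false}


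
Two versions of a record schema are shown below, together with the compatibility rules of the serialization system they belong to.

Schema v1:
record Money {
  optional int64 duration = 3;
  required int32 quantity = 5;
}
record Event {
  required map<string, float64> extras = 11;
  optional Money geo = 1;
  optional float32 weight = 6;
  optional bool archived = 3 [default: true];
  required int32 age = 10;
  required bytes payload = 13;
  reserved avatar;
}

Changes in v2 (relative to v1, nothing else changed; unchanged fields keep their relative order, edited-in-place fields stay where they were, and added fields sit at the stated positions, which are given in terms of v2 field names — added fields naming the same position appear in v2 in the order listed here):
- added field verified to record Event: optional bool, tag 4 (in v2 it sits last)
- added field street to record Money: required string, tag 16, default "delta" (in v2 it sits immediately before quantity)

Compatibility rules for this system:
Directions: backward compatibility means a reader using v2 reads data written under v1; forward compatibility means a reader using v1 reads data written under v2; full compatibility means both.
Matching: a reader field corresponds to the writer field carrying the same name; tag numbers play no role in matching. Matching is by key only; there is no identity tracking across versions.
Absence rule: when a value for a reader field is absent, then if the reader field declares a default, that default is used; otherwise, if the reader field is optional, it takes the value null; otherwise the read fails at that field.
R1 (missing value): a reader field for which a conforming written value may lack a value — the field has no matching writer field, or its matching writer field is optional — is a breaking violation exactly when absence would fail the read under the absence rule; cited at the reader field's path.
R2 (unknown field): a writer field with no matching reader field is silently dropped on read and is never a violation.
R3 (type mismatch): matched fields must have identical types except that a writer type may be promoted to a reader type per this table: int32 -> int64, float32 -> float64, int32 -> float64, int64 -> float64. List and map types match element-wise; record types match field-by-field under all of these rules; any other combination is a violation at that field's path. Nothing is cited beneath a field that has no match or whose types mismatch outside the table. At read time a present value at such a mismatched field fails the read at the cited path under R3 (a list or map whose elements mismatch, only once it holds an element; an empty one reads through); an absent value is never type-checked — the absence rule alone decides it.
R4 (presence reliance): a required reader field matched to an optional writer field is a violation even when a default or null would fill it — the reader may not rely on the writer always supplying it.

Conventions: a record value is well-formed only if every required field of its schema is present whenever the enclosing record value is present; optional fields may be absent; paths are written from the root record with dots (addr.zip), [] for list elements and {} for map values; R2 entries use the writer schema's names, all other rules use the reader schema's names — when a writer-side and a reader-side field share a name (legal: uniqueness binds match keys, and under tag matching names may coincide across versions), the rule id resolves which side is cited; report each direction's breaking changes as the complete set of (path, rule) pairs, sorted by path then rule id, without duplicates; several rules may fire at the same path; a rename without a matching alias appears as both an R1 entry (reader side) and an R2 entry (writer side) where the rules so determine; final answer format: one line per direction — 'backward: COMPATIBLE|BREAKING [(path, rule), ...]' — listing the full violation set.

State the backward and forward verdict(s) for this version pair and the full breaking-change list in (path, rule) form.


each type pair in Event: writer, then reader
backward analysis of Event with v2 as reader and v1 as writer:
  extras <- extras (map<string, float64> -> map<string, float64>, writer required)
  geo <- geo (Money -> Money, writer optional)
  weight <- weight (float32 -> float32, writer optional)
  archived <- archived (bool -> bool, writer optional)
  age <- age (int32 -> int32, writer required)
  payload <- payload (bytes -> bytes, writer required)
  verified: no writer-side match
  geo.duration <- geo.duration (int64 -> int64, writer optional)
  geo.street: no writer-side match
  geo.quantity <- geo.quantity (int32 -> int32, writer required)
  => backward: COMPATIBLE
forward analysis of Event with v1 as reader and v2 as writer:
  extras <- extras (map<string, float64> -> map<string, float64>, writer required)
  geo <- geo (Money -> Money, writer optional)
  weight <- weight (float32 -> float32, writer optional)
  archived <- archived (bool -> bool, writer optional)
  age <- age (int32 -> int32, writer required)
  payload <- payload (bytes -> bytes, writer required)
  writer field verified has no reader counterpart
  geo.duration <- geo.duration (int64 -> int64, writer optional)
  geo.quantity <- geo.quantity (int32 -> int32, writer required)
  writer field geo.street has no reader counterpart
  => forward: COMPATIBLE

backward: COMPATIBLE []; forward: COMPATIBLE []
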